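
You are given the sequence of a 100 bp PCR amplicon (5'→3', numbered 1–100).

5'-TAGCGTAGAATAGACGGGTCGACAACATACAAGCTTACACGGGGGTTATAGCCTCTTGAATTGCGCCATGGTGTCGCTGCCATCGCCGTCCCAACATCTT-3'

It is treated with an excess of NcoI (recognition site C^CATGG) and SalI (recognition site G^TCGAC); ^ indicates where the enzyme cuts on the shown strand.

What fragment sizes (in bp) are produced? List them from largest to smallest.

The NcoI site (CCATGG) starts at position 66.
NcoI cuts after the first base of each site, so after position 66.
The SalI site (GTCGAC) starts at position 18.
SalI cuts after the first base of each site, so after position 18.
Combined cut positions: 18, 66.
Linear molecule, 2 cuts → 3 fragments:
  1–18 → 18 bp
  19–66 → 48 bp
  67–100 → 34 bp
Sorted largest to smallest: 48, 34, 18 bp.

48, 34, 18 bp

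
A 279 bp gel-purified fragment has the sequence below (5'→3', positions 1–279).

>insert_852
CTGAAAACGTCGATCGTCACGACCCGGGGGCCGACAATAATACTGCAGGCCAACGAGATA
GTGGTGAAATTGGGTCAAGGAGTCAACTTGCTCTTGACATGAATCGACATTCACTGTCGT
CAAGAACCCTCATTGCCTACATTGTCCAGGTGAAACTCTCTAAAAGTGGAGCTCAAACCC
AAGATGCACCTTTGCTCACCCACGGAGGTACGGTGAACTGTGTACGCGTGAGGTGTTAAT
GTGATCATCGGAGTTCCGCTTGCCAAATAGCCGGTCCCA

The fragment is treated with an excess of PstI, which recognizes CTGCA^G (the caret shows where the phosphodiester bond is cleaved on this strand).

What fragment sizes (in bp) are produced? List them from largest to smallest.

232, 47 bp

The PstI site (CTGCAG) starts at position 43.
PstI cuts after base 5 of each site (before the last base), so after position 47.
Linear molecule, 1 cut → 2 fragments:
  1–47 → 47 bp
  48–279 → 232 bp
Sorted largest to smallest: 232, 47 bp.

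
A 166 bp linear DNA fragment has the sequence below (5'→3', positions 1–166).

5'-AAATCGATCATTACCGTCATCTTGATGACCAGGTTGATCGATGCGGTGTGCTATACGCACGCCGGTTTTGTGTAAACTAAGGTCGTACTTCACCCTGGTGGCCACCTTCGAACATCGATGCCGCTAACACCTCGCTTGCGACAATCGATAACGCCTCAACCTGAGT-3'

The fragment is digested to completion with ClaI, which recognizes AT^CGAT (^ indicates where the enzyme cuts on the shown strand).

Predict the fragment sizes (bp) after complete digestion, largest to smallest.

ClaI sites (ATCGAT) start at positions 3, 37, 114, 144.
ClaI cuts after base 2 of each site, so after positions 4, 38, 115, 145.
Linear molecule, 4 cuts → 5 fragments:
  1–4 → 4 bp
  5–38 → 34 bp
  39–115 → 77 bp
  116–145 → 30 bp
  146–166 → 21 bp
Sorted largest to smallest: 77, 34, 30, 21, 4 bp.

77, 34, 30, 21, 4 bp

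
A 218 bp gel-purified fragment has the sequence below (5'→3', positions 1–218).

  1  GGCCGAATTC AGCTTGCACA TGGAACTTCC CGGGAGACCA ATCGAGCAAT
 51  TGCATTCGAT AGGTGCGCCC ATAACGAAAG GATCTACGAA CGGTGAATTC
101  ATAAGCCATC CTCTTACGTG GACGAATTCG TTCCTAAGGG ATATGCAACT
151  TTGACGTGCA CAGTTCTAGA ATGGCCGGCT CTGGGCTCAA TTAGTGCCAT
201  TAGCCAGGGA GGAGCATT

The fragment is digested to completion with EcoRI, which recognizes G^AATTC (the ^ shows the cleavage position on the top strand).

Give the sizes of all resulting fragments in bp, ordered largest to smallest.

94, 90, 29, 5 bp

EcoRI sites (GAATTC) start at positions 5, 95, 124.
EcoRI cuts after the first base of each site, so after positions 5, 95, 124.
Linear molecule, 3 cuts → 4 fragments:
  1–5 → 5 bp
  6–95 → 90 bp
  96–124 → 29 bp
  125–218 → 94 bp
Sorted largest to smallest: 94, 90, 29, 5 bp.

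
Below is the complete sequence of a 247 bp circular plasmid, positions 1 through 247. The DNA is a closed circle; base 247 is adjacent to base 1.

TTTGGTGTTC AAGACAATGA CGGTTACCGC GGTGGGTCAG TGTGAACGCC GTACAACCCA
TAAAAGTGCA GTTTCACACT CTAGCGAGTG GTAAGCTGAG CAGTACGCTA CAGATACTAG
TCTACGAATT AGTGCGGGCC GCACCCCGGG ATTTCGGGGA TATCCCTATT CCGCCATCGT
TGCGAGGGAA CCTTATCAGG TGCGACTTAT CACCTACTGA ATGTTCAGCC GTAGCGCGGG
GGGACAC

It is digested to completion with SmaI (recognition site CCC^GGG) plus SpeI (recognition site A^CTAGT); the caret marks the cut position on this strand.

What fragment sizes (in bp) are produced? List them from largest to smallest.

216, 31 bp

The SmaI site (CCCGGG) starts at position 145.
SmaI cuts after base 3 of each site, so after position 147.
The SpeI site (ACTAGT) starts at position 116.
SpeI cuts after the first base of each site, so after position 116.
Combined cut positions: 116, 147.
Circular molecule, 2 cuts → 2 fragments:
  117–147 → 31 bp
  148–247 then 1–116 → 100 + 116 = 216 bp
Sorted largest to smallest: 216, 31 bp.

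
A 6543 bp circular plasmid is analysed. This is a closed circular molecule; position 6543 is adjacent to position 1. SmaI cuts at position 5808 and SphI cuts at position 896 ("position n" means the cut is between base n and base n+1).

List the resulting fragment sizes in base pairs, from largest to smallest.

Combined cut positions (sorted): 896, 5808.
Circular molecule, 2 cuts → 2 fragments:
  5808 − 896 = 4912 bp
  wrap: 6543 − 5808 + 896 = 1631 bp
Sorted largest to smallest: 4912, 1631 bp.

4912, 1631 bp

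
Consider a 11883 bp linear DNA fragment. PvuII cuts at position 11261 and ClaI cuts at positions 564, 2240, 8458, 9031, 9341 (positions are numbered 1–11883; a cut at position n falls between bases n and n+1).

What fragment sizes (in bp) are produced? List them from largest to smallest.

6218, 1920, 1676, 622, 573, 564, 310 bp

Combined cut positions (sorted): 564, 2240, 8458, 9031, 9341, 11261.
Linear molecule, 6 cuts → 7 fragments:
  564 − 0 = 564 bp
  2240 − 564 = 1676 bp
  8458 − 2240 = 6218 bp
  9031 − 8458 = 573 bp
  9341 − 9031 = 310 bp
  11261 − 9341 = 1920 bp
  11883 − 11261 = 622 bp
Sorted largest to smallest: 6218, 1920, 1676, 622, 573, 564, 310 bp.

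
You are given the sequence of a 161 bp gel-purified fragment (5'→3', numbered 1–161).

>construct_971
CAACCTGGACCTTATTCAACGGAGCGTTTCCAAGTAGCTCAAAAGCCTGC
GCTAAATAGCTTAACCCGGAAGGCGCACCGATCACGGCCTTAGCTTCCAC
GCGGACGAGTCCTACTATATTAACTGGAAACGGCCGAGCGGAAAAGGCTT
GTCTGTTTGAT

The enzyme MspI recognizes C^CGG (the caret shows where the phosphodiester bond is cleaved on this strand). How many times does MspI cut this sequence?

CCGG occurs starting at position 66.
MspI cuts at 1 site.

1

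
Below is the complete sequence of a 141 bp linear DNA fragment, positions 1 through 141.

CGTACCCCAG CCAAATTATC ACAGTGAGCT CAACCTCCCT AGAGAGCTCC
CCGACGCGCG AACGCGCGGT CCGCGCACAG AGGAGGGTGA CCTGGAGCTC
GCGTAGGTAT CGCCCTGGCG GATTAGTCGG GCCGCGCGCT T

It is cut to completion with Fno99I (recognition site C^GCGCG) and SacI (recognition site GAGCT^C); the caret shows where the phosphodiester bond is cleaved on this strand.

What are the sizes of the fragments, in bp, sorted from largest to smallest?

36, 34, 30, 18, 8, 8, 7 bp

Fno99I sites (CGCGCG) start at positions 55, 63, 133.
Fno99I cuts after the first base of each site, so after positions 55, 63, 133.
SacI sites (GAGCTC) start at positions 26, 44, 95.
SacI cuts after base 5 of each site (before the last base), so after positions 30, 48, 99.
Combined cut positions: 30, 48, 55, 63, 99, 133.
Linear molecule, 6 cuts → 7 fragments:
  1–30 → 30 bp
  31–48 → 18 bp
  49–55 → 7 bp
  56–63 → 8 bp
  64–99 → 36 bp
  100–133 → 34 bp
  134–141 → 8 bp
Sorted largest to smallest: 36, 34, 30, 18, 8, 8, 7 bp.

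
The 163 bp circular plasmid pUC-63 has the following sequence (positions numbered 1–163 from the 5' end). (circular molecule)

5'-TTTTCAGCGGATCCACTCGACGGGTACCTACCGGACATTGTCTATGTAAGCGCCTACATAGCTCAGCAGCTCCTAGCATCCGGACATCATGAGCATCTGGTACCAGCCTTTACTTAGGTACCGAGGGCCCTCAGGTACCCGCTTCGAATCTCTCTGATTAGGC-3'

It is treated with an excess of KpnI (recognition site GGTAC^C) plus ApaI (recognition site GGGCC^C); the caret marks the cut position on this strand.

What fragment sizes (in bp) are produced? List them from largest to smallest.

76, 52, 18, 9, 8 bp

KpnI sites (GGTACC) start at positions 23, 99, 117, 134.
KpnI cuts after base 5 of each site (before the last base), so after positions 27, 103, 121, 138.
The ApaI site (GGGCCC) starts at position 125.
ApaI cuts after base 5 of each site (before the last base), so after position 129.
Combined cut positions: 27, 103, 121, 129, 138.
Circular molecule, 5 cuts → 5 fragments:
  28–103 → 76 bp
  104–121 → 18 bp
  122–129 → 8 bp
  130–138 → 9 bp
  139–163 then 1–27 → 25 + 27 = 52 bp
Sorted largest to smallest: 76, 52, 18, 9, 8 bp.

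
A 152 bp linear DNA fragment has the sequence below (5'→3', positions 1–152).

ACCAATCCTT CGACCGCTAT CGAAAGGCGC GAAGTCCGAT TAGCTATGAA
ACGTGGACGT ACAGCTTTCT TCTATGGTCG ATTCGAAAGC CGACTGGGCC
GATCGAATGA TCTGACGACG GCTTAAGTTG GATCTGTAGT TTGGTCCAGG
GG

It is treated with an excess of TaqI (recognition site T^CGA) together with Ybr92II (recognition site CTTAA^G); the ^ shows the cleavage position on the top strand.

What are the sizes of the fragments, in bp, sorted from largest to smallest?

58, 26, 23, 20, 10, 10, 5 bp

TaqI sites (TCGA) start at positions 10, 20, 78, 83, 103.
TaqI cuts after the first base of each site, so after positions 10, 20, 78, 83, 103.
The Ybr92II site (CTTAAG) starts at position 122.
Ybr92II cuts after base 5 of each site (before the last base), so after position 126.
Combined cut positions: 10, 20, 78, 83, 103, 126.
Linear molecule, 6 cuts → 7 fragments:
  1–10 → 10 bp
  11–20 → 10 bp
  21–78 → 58 bp
  79–83 → 5 bp
  84–103 → 20 bp
  104–126 → 23 bp
  127–152 → 26 bp
Sorted largest to smallest: 58, 26, 23, 20, 10, 10, 5 bp.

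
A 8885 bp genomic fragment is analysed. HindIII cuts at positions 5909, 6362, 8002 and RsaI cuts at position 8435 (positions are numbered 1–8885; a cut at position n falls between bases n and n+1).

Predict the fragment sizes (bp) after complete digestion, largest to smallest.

5909, 1640, 453, 450, 433 bp

Combined cut positions (sorted): 5909, 6362, 8002, 8435.
Linear molecule, 4 cuts → 5 fragments:
  5909 − 0 = 5909 bp
  6362 − 5909 = 453 bp
  8002 − 6362 = 1640 bp
  8435 − 8002 = 433 bp
  8885 − 8435 = 450 bp
Sorted largest to smallest: 5909, 1640, 453, 450, 433 bp.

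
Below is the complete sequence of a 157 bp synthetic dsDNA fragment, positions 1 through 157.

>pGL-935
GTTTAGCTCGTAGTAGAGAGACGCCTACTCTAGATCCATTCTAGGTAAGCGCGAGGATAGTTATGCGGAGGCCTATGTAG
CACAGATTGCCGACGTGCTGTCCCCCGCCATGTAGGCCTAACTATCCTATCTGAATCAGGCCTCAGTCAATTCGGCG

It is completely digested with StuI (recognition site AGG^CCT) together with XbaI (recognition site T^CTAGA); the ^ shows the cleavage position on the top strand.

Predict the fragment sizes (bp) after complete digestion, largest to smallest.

45, 42, 29, 24, 17 bp

StuI sites (AGGCCT) start at positions 69, 114, 138.
StuI cuts after base 3 of each site, so after positions 71, 116, 140.
The XbaI site (TCTAGA) starts at position 29.
XbaI cuts after the first base of each site, so after position 29.
Combined cut positions: 29, 71, 116, 140.
Linear molecule, 4 cuts → 5 fragments:
  1–29 → 29 bp
  30–71 → 42 bp
  72–116 → 45 bp
  117–140 → 24 bp
  141–157 → 17 bp
Sorted largest to smallest: 45, 42, 29, 24, 17 bp.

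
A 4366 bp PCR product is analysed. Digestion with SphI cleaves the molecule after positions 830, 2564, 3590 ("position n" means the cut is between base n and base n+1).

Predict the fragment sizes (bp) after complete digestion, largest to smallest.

Linear molecule, 3 cuts → 4 fragments:
  830 − 0 = 830 bp
  2564 − 830 = 1734 bp
  3590 − 2564 = 1026 bp
  4366 − 3590 = 776 bp
Sorted largest to smallest: 1734, 1026, 830, 776 bp.

1734, 1026, 830, 776 bp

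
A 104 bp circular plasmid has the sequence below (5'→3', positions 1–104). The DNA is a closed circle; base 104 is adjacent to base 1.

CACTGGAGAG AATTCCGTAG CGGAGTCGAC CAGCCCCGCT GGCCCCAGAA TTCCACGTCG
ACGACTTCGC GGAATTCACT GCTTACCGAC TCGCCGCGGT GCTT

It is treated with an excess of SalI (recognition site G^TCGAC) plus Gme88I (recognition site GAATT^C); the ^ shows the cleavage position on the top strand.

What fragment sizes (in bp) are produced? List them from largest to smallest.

SalI sites (GTCGAC) start at positions 25, 57.
SalI cuts after the first base of each site, so after positions 25, 57.
Gme88I sites (GAATTC) start at positions 10, 48, 72.
Gme88I cuts after base 5 of each site (before the last base), so after positions 14, 52, 76.
Combined cut positions: 14, 25, 52, 57, 76.
Circular molecule, 5 cuts → 5 fragments:
  15–25 → 11 bp
  26–52 → 27 bp
  53–57 → 5 bp
  58–76 → 19 bp
  77–104 then 1–14 → 28 + 14 = 42 bp
Sorted largest to smallest: 42, 27, 19, 11, 5 bp.

42, 27, 19, 11, 5 bp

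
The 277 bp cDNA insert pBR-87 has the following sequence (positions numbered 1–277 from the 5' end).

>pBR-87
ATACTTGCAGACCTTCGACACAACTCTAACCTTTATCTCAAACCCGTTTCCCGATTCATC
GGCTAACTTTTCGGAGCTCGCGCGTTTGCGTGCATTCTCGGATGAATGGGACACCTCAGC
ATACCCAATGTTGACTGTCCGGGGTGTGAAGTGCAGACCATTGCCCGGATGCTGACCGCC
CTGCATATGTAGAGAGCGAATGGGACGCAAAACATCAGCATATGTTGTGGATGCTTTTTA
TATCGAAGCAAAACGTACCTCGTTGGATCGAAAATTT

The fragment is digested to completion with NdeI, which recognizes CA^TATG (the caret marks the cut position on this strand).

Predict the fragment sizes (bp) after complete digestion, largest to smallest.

185, 57, 35 bp

NdeI sites (CATATG) start at positions 184, 219.
NdeI cuts after base 2 of each site, so after positions 185, 220.
Linear molecule, 2 cuts → 3 fragments:
  1–185 → 185 bp
  186–220 → 35 bp
  221–277 → 57 bp
Sorted largest to smallest: 185, 57, 35 bp.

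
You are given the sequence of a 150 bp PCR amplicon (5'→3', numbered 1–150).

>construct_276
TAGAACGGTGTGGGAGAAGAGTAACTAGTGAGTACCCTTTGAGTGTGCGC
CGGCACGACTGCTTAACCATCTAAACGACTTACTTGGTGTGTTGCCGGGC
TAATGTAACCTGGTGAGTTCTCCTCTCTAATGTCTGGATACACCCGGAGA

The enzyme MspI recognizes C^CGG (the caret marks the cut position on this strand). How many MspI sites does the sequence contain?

3

CCGG occurs starting at positions 50, 95, 144.
MspI cuts at 3 sites.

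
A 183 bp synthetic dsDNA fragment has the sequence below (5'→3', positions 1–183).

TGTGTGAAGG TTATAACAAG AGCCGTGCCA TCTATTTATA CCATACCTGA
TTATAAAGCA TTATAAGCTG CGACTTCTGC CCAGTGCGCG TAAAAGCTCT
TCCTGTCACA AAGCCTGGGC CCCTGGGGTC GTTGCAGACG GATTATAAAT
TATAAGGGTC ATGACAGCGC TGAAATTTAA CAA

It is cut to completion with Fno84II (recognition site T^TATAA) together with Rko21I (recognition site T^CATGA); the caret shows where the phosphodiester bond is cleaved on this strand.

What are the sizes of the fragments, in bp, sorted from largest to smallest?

82, 40, 24, 11, 10, 9, 7 bp

Fno84II sites (TTATAA) start at positions 11, 51, 61, 143, 150.
Fno84II cuts after the first base of each site, so after positions 11, 51, 61, 143, 150.
The Rko21I site (TCATGA) starts at position 159.
Rko21I cuts after the first base of each site, so after position 159.
Combined cut positions: 11, 51, 61, 143, 150, 159.
Linear molecule, 6 cuts → 7 fragments:
  1–11 → 11 bp
  12–51 → 40 bp
  52–61 → 10 bp
  62–143 → 82 bp
  144–150 → 7 bp
  151–159 → 9 bp
  160–183 → 24 bp
Sorted largest to smallest: 82, 40, 24, 11, 10, 9, 7 bp.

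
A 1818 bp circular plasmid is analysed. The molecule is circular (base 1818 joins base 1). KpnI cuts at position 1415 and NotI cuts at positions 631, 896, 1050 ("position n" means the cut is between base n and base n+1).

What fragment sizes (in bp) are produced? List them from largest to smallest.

1034, 365, 265, 154 bp

Combined cut positions (sorted): 631, 896, 1050, 1415.
Circular molecule, 4 cuts → 4 fragments:
  896 − 631 = 265 bp
  1050 − 896 = 154 bp
  1415 − 1050 = 365 bp
  wrap: 1818 − 1415 + 631 = 1034 bp
Sorted largest to smallest: 1034, 365, 265, 154 bp.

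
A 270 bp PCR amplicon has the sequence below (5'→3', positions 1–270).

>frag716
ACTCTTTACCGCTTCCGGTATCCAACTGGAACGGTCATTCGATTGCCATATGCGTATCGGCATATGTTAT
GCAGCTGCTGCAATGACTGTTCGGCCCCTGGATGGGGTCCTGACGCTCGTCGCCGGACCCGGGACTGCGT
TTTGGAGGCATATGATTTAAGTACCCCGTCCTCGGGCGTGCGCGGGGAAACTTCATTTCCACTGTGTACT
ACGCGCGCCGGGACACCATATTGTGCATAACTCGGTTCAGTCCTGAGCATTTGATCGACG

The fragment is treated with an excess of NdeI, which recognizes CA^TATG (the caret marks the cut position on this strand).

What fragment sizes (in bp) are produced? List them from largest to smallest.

NdeI sites (CATATG) start at positions 47, 61, 149.
NdeI cuts after base 2 of each site, so after positions 48, 62, 150.
Linear molecule, 3 cuts → 4 fragments:
  1–48 → 48 bp
  49–62 → 14 bp
  63–150 → 88 bp
  151–270 → 120 bp
Sorted largest to smallest: 120, 88, 48, 14 bp.

120, 88, 48, 14 bp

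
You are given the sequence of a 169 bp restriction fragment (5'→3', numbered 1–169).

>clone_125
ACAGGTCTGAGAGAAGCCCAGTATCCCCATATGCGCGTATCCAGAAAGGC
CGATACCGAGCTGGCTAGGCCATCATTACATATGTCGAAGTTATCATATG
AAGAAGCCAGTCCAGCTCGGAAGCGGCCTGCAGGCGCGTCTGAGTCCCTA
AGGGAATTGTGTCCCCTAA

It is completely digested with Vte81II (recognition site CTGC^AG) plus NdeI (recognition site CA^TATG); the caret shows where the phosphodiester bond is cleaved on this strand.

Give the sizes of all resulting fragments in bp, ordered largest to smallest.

The Vte81II site (CTGCAG) starts at position 128.
Vte81II cuts after base 4 of each site, so after position 131.
NdeI sites (CATATG) start at positions 28, 79, 95.
NdeI cuts after base 2 of each site, so after positions 29, 80, 96.
Combined cut positions: 29, 80, 96, 131.
Linear molecule, 4 cuts → 5 fragments:
  1–29 → 29 bp
  30–80 → 51 bp
  81–96 → 16 bp
  97–131 → 35 bp
  132–169 → 38 bp
Sorted largest to smallest: 51, 38, 35, 29, 16 bp.

51, 38, 35, 29, 16 bp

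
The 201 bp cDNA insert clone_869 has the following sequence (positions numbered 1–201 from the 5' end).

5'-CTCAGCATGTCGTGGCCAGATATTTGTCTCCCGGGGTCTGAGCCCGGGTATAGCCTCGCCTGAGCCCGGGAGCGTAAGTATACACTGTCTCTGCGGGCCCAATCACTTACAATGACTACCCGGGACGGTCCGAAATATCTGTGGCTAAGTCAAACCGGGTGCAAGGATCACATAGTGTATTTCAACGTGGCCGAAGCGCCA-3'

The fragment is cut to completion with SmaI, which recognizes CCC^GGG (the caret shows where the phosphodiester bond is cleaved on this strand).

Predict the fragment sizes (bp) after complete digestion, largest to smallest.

80, 54, 32, 22, 13 bp

SmaI sites (CCCGGG) start at positions 30, 43, 65, 119.
SmaI cuts after base 3 of each site, so after positions 32, 45, 67, 121.
Linear molecule, 4 cuts → 5 fragments:
  1–32 → 32 bp
  33–45 → 13 bp
  46–67 → 22 bp
  68–121 → 54 bp
  122–201 → 80 bp
Sorted largest to smallest: 80, 54, 32, 22, 13 bp.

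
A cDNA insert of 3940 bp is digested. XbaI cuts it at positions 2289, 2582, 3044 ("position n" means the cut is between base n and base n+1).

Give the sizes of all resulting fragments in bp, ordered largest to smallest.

Linear molecule, 3 cuts → 4 fragments:
  2289 − 0 = 2289 bp
  2582 − 2289 = 293 bp
  3044 − 2582 = 462 bp
  3940 − 3044 = 896 bp
Sorted largest to smallest: 2289, 896, 462, 293 bp.

2289, 896, 462, 293 bp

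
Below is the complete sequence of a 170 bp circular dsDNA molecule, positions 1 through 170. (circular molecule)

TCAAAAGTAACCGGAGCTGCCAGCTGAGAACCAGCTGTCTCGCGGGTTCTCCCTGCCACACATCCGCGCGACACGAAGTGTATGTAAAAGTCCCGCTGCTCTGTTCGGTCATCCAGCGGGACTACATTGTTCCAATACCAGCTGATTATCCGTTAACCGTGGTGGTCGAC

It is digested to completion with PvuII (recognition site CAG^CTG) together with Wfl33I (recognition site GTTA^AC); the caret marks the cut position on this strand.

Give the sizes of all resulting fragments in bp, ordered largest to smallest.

PvuII sites (CAGCTG) start at positions 21, 32, 139.
PvuII cuts after base 3 of each site, so after positions 23, 34, 141.
The Wfl33I site (GTTAAC) starts at position 152.
Wfl33I cuts after base 4 of each site, so after position 155.
Combined cut positions: 23, 34, 141, 155.
Circular molecule, 4 cuts → 4 fragments:
  24–34 → 11 bp
  35–141 → 107 bp
  142–155 → 14 bp
  156–170 then 1–23 → 15 + 23 = 38 bp
Sorted largest to smallest: 107, 38, 14, 11 bp.

107, 38, 14, 11 bp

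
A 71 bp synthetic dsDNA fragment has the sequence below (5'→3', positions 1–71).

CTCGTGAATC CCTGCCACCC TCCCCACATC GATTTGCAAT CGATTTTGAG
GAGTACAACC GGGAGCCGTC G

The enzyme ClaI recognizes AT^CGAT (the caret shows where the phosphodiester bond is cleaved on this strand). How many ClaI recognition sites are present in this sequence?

ATCGAT occurs starting at positions 28, 39.
ClaI cuts at 2 sites.

2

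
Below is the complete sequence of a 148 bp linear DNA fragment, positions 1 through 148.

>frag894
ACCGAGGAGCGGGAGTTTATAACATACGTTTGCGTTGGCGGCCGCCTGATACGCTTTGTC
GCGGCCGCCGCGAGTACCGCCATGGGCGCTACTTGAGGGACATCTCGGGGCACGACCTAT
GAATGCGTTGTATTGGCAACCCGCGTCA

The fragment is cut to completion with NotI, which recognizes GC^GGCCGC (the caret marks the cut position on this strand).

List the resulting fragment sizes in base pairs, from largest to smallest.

86, 39, 23 bp

NotI sites (GCGGCCGC) start at positions 38, 61.
NotI cuts after base 2 of each site, so after positions 39, 62.
Linear molecule, 2 cuts → 3 fragments:
  1–39 → 39 bp
  40–62 → 23 bp
  63–148 → 86 bp
Sorted largest to smallest: 86, 39, 23 bp.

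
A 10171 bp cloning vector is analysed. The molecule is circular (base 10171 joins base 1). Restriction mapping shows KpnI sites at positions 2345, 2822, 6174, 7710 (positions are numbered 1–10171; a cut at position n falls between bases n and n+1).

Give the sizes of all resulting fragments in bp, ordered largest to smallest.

Circular molecule, 4 cuts → 4 fragments:
  2822 − 2345 = 477 bp
  6174 − 2822 = 3352 bp
  7710 − 6174 = 1536 bp
  wrap: 10171 − 7710 + 2345 = 4806 bp
Sorted largest to smallest: 4806, 3352, 1536, 477 bp.

4806, 3352, 1536, 477 bp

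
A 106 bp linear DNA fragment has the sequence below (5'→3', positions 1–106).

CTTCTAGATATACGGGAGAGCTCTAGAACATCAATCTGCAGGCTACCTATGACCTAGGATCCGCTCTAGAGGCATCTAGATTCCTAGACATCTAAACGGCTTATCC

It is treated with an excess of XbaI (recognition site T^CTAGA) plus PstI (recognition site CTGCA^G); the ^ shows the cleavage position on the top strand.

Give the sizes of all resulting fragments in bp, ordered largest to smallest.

31, 25, 19, 18, 10, 3 bp

XbaI sites (TCTAGA) start at positions 3, 22, 65, 75.
XbaI cuts after the first base of each site, so after positions 3, 22, 65, 75.
The PstI site (CTGCAG) starts at position 36.
PstI cuts after base 5 of each site (before the last base), so after position 40.
Combined cut positions: 3, 22, 40, 65, 75.
Linear molecule, 5 cuts → 6 fragments:
  1–3 → 3 bp
  4–22 → 19 bp
  23–40 → 18 bp
  41–65 → 25 bp
  66–75 → 10 bp
  76–106 → 31 bp
Sorted largest to smallest: 31, 25, 19, 18, 10, 3 bp.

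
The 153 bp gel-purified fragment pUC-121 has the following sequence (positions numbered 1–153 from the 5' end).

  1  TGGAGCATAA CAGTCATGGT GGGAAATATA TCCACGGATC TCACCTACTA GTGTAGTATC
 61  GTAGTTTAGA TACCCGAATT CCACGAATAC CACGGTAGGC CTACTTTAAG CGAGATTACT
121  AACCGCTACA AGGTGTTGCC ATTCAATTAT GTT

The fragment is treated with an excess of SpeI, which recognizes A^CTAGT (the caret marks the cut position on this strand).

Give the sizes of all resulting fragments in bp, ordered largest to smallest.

106, 47 bp

The SpeI site (ACTAGT) starts at position 47.
SpeI cuts after the first base of each site, so after position 47.
Linear molecule, 1 cut → 2 fragments:
  1–47 → 47 bp
  48–153 → 106 bp
Sorted largest to smallest: 106, 47 bp.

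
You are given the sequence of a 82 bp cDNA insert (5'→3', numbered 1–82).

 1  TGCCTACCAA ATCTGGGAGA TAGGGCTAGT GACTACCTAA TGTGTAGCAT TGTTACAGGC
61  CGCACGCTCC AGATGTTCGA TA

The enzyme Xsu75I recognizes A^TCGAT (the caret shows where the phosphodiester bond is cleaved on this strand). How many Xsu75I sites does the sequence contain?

0

No occurrence of ATCGAT is present in the sequence.
Xsu75I does not cut: 0 sites.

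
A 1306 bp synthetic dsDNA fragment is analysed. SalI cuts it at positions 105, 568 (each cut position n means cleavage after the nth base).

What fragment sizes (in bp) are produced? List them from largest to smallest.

Linear molecule, 2 cuts → 3 fragments:
  105 − 0 = 105 bp
  568 − 105 = 463 bp
  1306 − 568 = 738 bp
Sorted largest to smallest: 738, 463, 105 bp.

738, 463, 105 bp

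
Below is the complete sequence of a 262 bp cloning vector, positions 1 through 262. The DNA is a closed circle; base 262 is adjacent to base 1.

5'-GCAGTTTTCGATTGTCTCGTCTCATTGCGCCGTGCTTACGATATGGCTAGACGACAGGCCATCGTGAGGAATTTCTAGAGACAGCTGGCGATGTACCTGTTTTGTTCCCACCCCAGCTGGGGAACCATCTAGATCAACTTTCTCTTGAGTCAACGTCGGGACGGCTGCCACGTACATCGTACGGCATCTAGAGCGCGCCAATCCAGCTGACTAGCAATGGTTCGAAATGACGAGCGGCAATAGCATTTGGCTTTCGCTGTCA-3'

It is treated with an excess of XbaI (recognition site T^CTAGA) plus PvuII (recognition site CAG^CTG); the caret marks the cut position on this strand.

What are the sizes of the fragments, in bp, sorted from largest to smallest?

XbaI sites (TCTAGA) start at positions 74, 128, 187.
XbaI cuts after the first base of each site, so after positions 74, 128, 187.
PvuII sites (CAGCTG) start at positions 82, 114, 204.
PvuII cuts after base 3 of each site, so after positions 84, 116, 206.
Combined cut positions: 74, 84, 116, 128, 187, 206.
Circular molecule, 6 cuts → 6 fragments:
  75–84 → 10 bp
  85–116 → 32 bp
  117–128 → 12 bp
  129–187 → 59 bp
  188–206 → 19 bp
  207–262 then 1–74 → 56 + 74 = 130 bp
Sorted largest to smallest: 130, 59, 32, 19, 12, 10 bp.

130, 59, 32, 19, 12, 10 bp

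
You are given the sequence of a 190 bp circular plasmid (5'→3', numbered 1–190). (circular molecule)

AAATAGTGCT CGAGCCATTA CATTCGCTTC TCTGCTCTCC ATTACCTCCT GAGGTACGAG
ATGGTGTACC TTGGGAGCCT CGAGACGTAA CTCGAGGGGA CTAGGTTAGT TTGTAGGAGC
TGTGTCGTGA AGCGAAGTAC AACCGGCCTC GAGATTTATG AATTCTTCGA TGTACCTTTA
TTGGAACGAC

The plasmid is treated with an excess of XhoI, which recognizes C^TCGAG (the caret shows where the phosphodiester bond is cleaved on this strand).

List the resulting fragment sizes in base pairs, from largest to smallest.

70, 57, 51, 12 bp

XhoI sites (CTCGAG) start at positions 9, 79, 91, 148.
XhoI cuts after the first base of each site, so after positions 9, 79, 91, 148.
Circular molecule, 4 cuts → 4 fragments:
  10–79 → 70 bp
  80–91 → 12 bp
  92–148 → 57 bp
  149–190 then 1–9 → 42 + 9 = 51 bp
Sorted largest to smallest: 70, 57, 51, 12 bp.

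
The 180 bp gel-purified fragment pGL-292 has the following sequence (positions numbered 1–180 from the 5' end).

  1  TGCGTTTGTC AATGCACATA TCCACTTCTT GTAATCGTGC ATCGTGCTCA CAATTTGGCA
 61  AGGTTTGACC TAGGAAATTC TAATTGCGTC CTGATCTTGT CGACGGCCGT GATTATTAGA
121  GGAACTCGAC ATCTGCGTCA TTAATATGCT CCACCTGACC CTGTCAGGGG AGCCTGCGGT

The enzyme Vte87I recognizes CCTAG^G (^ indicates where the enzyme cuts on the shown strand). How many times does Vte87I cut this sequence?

CCTAGG occurs starting at position 69.
Vte87I cuts at 1 site.

1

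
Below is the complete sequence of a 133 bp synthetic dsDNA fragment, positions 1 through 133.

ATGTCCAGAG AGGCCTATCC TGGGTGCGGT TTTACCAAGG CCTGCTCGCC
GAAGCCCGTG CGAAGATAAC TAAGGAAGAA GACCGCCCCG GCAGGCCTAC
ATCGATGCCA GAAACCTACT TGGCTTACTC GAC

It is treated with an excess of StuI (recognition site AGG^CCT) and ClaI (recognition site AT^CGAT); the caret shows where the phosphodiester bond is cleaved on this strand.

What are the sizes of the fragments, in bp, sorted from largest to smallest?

55, 31, 27, 13, 7 bp

StuI sites (AGGCCT) start at positions 11, 38, 93.
StuI cuts after base 3 of each site, so after positions 13, 40, 95.
The ClaI site (ATCGAT) starts at position 101.
ClaI cuts after base 2 of each site, so after position 102.
Combined cut positions: 13, 40, 95, 102.
Linear molecule, 4 cuts → 5 fragments:
  1–13 → 13 bp
  14–40 → 27 bp
  41–95 → 55 bp
  96–102 → 7 bp
  103–133 → 31 bp
Sorted largest to smallest: 55, 31, 27, 13, 7 bp.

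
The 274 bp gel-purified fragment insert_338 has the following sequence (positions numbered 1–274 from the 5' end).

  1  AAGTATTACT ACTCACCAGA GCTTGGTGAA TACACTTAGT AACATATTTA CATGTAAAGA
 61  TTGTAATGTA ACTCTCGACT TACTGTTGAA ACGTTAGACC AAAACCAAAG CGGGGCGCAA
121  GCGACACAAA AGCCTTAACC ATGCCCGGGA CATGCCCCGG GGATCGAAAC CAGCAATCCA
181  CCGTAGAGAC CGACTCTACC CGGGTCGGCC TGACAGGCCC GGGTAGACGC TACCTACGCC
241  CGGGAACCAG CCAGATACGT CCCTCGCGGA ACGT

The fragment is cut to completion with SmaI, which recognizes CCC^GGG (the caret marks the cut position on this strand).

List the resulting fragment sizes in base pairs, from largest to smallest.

146, 43, 33, 21, 19, 12 bp

SmaI sites (CCCGGG) start at positions 144, 156, 199, 218, 239.
SmaI cuts after base 3 of each site, so after positions 146, 158, 201, 220, 241.
Linear molecule, 5 cuts → 6 fragments:
  1–146 → 146 bp
  147–158 → 12 bp
  159–201 → 43 bp
  202–220 → 19 bp
  221–241 → 21 bp
  242–274 → 33 bp
Sorted largest to smallest: 146, 43, 33, 21, 19, 12 bp.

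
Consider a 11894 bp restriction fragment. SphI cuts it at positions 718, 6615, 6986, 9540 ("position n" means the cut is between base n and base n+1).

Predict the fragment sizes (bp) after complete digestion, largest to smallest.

Linear molecule, 4 cuts → 5 fragments:
  718 − 0 = 718 bp
  6615 − 718 = 5897 bp
  6986 − 6615 = 371 bp
  9540 − 6986 = 2554 bp
  11894 − 9540 = 2354 bp
Sorted largest to smallest: 5897, 2554, 2354, 718, 371 bp.

5897, 2554, 2354, 718, 371 bp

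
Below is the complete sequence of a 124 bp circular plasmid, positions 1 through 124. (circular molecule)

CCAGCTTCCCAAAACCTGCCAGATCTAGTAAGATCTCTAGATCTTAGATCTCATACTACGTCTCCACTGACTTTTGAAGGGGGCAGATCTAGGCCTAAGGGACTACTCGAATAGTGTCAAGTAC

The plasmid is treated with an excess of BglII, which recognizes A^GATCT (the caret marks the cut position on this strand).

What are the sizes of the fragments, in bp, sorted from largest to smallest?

BglII sites (AGATCT) start at positions 21, 31, 39, 46, 85.
BglII cuts after the first base of each site, so after positions 21, 31, 39, 46, 85.
Circular molecule, 5 cuts → 5 fragments:
  22–31 → 10 bp
  32–39 → 8 bp
  40–46 → 7 bp
  47–85 → 39 bp
  86–124 then 1–21 → 39 + 21 = 60 bp
Sorted largest to smallest: 60, 39, 10, 8, 7 bp.

60, 39, 10, 8, 7 bp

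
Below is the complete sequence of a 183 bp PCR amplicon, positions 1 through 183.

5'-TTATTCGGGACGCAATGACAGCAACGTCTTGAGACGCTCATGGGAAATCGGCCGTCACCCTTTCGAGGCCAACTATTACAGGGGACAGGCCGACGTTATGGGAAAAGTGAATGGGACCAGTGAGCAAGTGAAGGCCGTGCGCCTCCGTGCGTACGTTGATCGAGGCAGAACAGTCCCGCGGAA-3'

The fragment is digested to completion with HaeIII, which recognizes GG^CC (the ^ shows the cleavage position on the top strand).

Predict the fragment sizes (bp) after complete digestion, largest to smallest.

51, 49, 45, 21, 17 bp

HaeIII sites (GGCC) start at positions 50, 67, 88, 133.
HaeIII cuts after base 2 of each site, so after positions 51, 68, 89, 134.
Linear molecule, 4 cuts → 5 fragments:
  1–51 → 51 bp
  52–68 → 17 bp
  69–89 → 21 bp
  90–134 → 45 bp
  135–183 → 49 bp
Sorted largest to smallest: 51, 49, 45, 21, 17 bp.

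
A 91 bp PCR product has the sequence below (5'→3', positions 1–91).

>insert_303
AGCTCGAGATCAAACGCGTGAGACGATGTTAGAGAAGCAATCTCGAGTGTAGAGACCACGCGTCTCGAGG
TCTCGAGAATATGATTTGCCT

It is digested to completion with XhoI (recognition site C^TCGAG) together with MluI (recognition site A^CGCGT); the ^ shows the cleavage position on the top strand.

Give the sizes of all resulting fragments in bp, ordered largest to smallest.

28, 19, 16, 11, 8, 6, 3 bp

XhoI sites (CTCGAG) start at positions 3, 42, 64, 72.
XhoI cuts after the first base of each site, so after positions 3, 42, 64, 72.
MluI sites (ACGCGT) start at positions 14, 58.
MluI cuts after the first base of each site, so after positions 14, 58.
Combined cut positions: 3, 14, 42, 58, 64, 72.
Linear molecule, 6 cuts → 7 fragments:
  1–3 → 3 bp
  4–14 → 11 bp
  15–42 → 28 bp
  43–58 → 16 bp
  59–64 → 6 bp
  65–72 → 8 bp
  73–91 → 19 bp
Sorted largest to smallest: 28, 19, 16, 11, 8, 6, 3 bp.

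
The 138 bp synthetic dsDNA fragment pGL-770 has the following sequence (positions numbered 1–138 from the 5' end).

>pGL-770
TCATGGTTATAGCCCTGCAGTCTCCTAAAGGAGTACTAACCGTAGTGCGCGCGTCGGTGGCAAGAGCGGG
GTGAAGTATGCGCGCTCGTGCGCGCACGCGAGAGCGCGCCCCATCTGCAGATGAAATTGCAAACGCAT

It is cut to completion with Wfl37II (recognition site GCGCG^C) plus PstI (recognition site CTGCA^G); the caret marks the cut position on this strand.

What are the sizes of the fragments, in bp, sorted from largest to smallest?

Wfl37II sites (GCGCGC) start at positions 47, 80, 90, 104.
Wfl37II cuts after base 5 of each site (before the last base), so after positions 51, 84, 94, 108.
PstI sites (CTGCAG) start at positions 15, 115.
PstI cuts after base 5 of each site (before the last base), so after positions 19, 119.
Combined cut positions: 19, 51, 84, 94, 108, 119.
Linear molecule, 6 cuts → 7 fragments:
  1–19 → 19 bp
  20–51 → 32 bp
  52–84 → 33 bp
  85–94 → 10 bp
  95–108 → 14 bp
  109–119 → 11 bp
  120–138 → 19 bp
Sorted largest to smallest: 33, 32, 19, 19, 14, 11, 10 bp.

33, 32, 19, 19, 14, 11, 10 bp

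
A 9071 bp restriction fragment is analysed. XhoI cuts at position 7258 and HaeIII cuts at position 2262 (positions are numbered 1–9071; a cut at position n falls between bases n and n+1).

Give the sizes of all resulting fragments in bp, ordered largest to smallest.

4996, 2262, 1813 bp

Combined cut positions (sorted): 2262, 7258.
Linear molecule, 2 cuts → 3 fragments:
  2262 − 0 = 2262 bp
  7258 − 2262 = 4996 bp
  9071 − 7258 = 1813 bp
Sorted largest to smallest: 4996, 2262, 1813 bp.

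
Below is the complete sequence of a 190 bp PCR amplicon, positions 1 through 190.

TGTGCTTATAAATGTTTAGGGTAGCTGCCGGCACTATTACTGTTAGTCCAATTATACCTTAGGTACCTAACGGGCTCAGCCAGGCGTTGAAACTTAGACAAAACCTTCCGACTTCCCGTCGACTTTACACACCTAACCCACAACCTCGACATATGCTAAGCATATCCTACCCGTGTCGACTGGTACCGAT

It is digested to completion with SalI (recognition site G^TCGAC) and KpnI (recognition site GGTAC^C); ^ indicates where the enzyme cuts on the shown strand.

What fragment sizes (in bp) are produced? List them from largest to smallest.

66, 57, 52, 11, 4 bp

SalI sites (GTCGAC) start at positions 118, 175.
SalI cuts after the first base of each site, so after positions 118, 175.
KpnI sites (GGTACC) start at positions 62, 182.
KpnI cuts after base 5 of each site (before the last base), so after positions 66, 186.
Combined cut positions: 66, 118, 175, 186.
Linear molecule, 4 cuts → 5 fragments:
  1–66 → 66 bp
  67–118 → 52 bp
  119–175 → 57 bp
  176–186 → 11 bp
  187–190 → 4 bp
Sorted largest to smallest: 66, 57, 52, 11, 4 bp.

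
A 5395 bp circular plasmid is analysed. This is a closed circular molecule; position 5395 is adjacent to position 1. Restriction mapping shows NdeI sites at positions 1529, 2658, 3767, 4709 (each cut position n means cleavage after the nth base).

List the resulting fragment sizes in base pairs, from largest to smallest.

2215, 1129, 1109, 942 bp

Circular molecule, 4 cuts → 4 fragments:
  2658 − 1529 = 1129 bp
  3767 − 2658 = 1109 bp
  4709 − 3767 = 942 bp
  wrap: 5395 − 4709 + 1529 = 2215 bp
Sorted largest to smallest: 2215, 1129, 1109, 942 bp.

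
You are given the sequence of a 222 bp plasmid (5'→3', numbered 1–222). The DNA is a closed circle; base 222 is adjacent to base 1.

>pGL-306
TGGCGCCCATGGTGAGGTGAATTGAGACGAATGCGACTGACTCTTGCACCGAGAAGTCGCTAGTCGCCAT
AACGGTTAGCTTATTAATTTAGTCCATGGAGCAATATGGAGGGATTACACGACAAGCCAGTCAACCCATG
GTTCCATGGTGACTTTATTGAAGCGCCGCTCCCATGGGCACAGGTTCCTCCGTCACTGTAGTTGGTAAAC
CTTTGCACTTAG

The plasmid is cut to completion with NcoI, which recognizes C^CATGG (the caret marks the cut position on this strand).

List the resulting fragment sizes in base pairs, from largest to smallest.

NcoI sites (CCATGG) start at positions 7, 94, 136, 144, 172.
NcoI cuts after the first base of each site, so after positions 7, 94, 136, 144, 172.
Circular molecule, 5 cuts → 5 fragments:
  8–94 → 87 bp
  95–136 → 42 bp
  137–144 → 8 bp
  145–172 → 28 bp
  173–222 then 1–7 → 50 + 7 = 57 bp
Sorted largest to smallest: 87, 57, 42, 28, 8 bp.

87, 57, 42, 28, 8 bp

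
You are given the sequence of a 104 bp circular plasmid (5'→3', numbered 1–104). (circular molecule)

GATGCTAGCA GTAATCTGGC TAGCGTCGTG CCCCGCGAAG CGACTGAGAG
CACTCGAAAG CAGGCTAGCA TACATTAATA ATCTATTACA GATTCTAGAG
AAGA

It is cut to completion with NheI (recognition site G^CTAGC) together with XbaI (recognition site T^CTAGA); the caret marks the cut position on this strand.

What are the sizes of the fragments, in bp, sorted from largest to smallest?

45, 30, 15, 14 bp

NheI sites (GCTAGC) start at positions 4, 19, 64.
NheI cuts after the first base of each site, so after positions 4, 19, 64.
The XbaI site (TCTAGA) starts at position 94.
XbaI cuts after the first base of each site, so after position 94.
Combined cut positions: 4, 19, 64, 94.
Circular molecule, 4 cuts → 4 fragments:
  5–19 → 15 bp
  20–64 → 45 bp
  65–94 → 30 bp
  95–104 then 1–4 → 10 + 4 = 14 bp
Sorted largest to smallest: 45, 30, 15, 14 bp.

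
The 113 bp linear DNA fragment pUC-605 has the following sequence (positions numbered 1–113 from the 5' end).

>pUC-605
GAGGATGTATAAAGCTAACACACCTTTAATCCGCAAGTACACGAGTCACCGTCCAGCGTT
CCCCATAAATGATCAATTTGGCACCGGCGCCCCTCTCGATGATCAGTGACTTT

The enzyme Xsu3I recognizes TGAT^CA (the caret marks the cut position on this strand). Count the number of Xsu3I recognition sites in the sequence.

TGATCA occurs starting at positions 70, 100.
Xsu3I cuts at 2 sites.

2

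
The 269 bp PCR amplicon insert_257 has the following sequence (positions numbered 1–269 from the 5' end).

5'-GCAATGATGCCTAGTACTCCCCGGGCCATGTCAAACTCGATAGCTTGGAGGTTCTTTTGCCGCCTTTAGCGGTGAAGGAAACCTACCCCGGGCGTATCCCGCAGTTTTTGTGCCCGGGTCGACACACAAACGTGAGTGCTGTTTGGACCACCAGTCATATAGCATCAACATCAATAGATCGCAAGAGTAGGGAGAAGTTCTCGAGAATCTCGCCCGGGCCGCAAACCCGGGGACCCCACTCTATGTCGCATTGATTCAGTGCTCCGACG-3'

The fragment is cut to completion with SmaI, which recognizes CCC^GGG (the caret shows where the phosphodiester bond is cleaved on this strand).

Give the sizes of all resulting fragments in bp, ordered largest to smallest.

100, 67, 41, 26, 22, 13 bp

SmaI sites (CCCGGG) start at positions 20, 87, 113, 213, 226.
SmaI cuts after base 3 of each site, so after positions 22, 89, 115, 215, 228.
Linear molecule, 5 cuts → 6 fragments:
  1–22 → 22 bp
  23–89 → 67 bp
  90–115 → 26 bp
  116–215 → 100 bp
  216–228 → 13 bp
  229–269 → 41 bp
Sorted largest to smallest: 100, 67, 41, 26, 22, 13 bp.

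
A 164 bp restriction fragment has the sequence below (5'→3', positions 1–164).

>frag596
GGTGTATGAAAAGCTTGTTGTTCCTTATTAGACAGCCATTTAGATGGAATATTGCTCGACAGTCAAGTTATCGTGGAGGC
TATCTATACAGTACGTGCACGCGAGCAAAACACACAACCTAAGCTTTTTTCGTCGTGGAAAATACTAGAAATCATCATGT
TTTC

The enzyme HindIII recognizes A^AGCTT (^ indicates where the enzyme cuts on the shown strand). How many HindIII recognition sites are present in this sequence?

AAGCTT occurs starting at positions 11, 121.
HindIII cuts at 2 sites.

2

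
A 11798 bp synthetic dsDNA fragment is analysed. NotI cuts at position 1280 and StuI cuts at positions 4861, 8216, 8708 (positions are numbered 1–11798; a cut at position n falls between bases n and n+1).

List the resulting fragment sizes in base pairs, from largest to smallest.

Combined cut positions (sorted): 1280, 4861, 8216, 8708.
Linear molecule, 4 cuts → 5 fragments:
  1280 − 0 = 1280 bp
  4861 − 1280 = 3581 bp
  8216 − 4861 = 3355 bp
  8708 − 8216 = 492 bp
  11798 − 8708 = 3090 bp
Sorted largest to smallest: 3581, 3355, 3090, 1280, 492 bp.

3581, 3355, 3090, 1280, 492 bp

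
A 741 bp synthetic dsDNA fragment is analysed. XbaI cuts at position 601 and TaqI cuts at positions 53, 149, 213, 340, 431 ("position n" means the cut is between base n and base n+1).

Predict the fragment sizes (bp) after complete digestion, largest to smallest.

170, 140, 127, 96, 91, 64, 53 bp

Combined cut positions (sorted): 53, 149, 213, 340, 431, 601.
Linear molecule, 6 cuts → 7 fragments:
  53 − 0 = 53 bp
  149 − 53 = 96 bp
  213 − 149 = 64 bp
  340 − 213 = 127 bp
  431 − 340 = 91 bp
  601 − 431 = 170 bp
  741 − 601 = 140 bp
Sorted largest to smallest: 170, 140, 127, 96, 91, 64, 53 bp.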